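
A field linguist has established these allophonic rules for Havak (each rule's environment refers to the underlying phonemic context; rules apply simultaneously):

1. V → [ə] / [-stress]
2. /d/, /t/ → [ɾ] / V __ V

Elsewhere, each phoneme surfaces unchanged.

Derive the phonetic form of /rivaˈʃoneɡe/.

/r/ (word-initial): no rule targets it → [r].
/i/ meets the environment for rule 1 (in an unstressed syllable) → [ə].
/v/ (between /i/ and /a/) is unaffected → [v].
Rule 1 applies to /a/ (between /v/ and /ʃ/: in an unstressed syllable) → [ə].
/ʃ/ — not in any rule's target class → [ʃ].
/o/ (between /ʃ/ and /n/): rule 1 targets it, but not in an unstressed syllable → unchanged [o].
/n/ — not in any rule's target class → [n].
/e/ (between /n/ and /ɡ/): in an unstressed syllable, so rule 1 applies → [ə].
/ɡ/ (between /e/ and /e/) is unaffected → [ɡ].
/e/ — word-final, in an unstressed syllable — surfaces as [ə] (rule 1).

[rəvəˈʃonəɡə]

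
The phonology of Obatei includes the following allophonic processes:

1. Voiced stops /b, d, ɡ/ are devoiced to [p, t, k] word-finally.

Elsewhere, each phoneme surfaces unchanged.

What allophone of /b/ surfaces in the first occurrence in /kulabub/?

/b/ (between /a/ and /u/) is in the target of rule 1 but the environment (word-finally) is not met → [b].

[b]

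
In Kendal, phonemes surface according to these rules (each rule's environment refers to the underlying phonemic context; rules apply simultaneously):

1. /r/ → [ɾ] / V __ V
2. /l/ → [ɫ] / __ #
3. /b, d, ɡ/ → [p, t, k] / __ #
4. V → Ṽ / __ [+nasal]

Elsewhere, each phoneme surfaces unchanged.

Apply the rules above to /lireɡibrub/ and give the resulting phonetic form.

[liɾeɡibrup]

/l/ (word-initial) is in the target of rule 2 but the environment (word-finally) is not met → [l].
/i/ (between /l/ and /r/) is in the target of rule 4 but the environment (before a nasal consonant) is not met → [i].
/r/ meets the environment for rule 1 (between two vowels) → [ɾ].
/e/ (between /r/ and /ɡ/) fails the environment for rule 4, so it stays [e].
/ɡ/ (between /e/ and /i/): rule 3 targets it, but not word-finally → unchanged [ɡ].
/i/ (between /ɡ/ and /b/): rule 4 targets it, but not before a nasal consonant → unchanged [i].
/b/ — between /i/ and /r/; rule 3 does not apply here → [b].
/r/ (between /b/ and /u/) is in the target of rule 1 but the environment (between two vowels) is not met → [r].
/u/ (between /r/ and /b/) is in the target of rule 4 but the environment (before a nasal consonant) is not met → [u].
/b/ — word-final, word-finally — surfaces as [p] (rule 3).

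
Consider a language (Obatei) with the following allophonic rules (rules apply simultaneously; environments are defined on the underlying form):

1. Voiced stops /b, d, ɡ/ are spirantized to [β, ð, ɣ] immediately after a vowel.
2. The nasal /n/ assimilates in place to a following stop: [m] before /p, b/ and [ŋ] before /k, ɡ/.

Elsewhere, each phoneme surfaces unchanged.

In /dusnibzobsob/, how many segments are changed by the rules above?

Segments that undergo a rule: /b/ → [β] (rule 1); /b/ → [β] (rule 1); /b/ → [β] (rule 1).
All other segments surface unchanged.

3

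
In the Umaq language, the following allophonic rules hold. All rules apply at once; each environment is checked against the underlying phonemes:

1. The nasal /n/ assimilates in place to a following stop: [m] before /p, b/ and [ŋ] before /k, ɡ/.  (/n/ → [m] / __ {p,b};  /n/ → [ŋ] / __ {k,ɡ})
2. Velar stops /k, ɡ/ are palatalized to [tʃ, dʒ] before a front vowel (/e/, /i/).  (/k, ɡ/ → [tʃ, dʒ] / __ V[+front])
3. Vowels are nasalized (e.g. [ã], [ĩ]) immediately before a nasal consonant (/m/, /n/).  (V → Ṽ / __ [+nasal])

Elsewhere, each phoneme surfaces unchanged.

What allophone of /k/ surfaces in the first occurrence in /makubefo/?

/k/ (between /a/ and /u/): rule 2 targets it, but not before a front vowel → unchanged [k].

[k]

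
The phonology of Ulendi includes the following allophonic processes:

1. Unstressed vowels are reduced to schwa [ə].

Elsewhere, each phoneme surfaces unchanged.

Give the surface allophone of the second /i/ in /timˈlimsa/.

[i]

/i/ (between /l/ and /m/) fails the environment for rule 1, so it stays [i].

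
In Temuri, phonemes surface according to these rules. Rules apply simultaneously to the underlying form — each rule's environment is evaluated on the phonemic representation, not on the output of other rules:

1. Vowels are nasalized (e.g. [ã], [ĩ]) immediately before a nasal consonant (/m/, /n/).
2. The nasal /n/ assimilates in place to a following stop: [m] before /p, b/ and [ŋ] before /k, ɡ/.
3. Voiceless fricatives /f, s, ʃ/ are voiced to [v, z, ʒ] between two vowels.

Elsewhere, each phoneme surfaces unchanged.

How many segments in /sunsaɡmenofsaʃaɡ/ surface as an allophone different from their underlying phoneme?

Segments that undergo a rule: /u/ → [ũ] (rule 1); /e/ → [ẽ] (rule 1); /ʃ/ → [ʒ] (rule 3).
All other segments surface unchanged.

3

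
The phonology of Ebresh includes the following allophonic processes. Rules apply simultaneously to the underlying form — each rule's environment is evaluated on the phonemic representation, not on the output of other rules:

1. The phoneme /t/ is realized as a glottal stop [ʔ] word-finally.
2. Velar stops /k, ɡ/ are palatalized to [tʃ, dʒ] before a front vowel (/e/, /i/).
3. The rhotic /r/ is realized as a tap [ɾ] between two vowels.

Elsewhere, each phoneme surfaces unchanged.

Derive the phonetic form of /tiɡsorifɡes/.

/t/ (word-initial) is in the target of rule 1 but the environment (word-finally) is not met → [t].
/ɡ/ (between /i/ and /s/) is in the target of rule 2 but the environment (before a front vowel) is not met → [ɡ].
/r/ — between /o/ and /i/, between two vowels — surfaces as [ɾ] (rule 3).
Rule 2 applies to /ɡ/ (between /f/ and /e/: before a front vowel) → [dʒ].

[tiɡsoɾifdʒes]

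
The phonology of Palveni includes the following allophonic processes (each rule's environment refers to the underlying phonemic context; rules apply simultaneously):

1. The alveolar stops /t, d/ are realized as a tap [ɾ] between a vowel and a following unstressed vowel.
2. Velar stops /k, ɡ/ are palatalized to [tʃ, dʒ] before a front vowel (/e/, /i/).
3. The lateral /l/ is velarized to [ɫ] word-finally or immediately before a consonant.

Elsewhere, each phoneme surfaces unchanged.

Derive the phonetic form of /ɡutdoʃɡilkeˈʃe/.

/ɡ/ (word-initial) fails the environment for rule 2, so it stays [ɡ].
/u/ — not in any rule's target class → [u].
/t/ (between /u/ and /d/) fails the environment for rule 1, so it stays [t].
/d/ (between /t/ and /o/) is in the target of rule 1 but the environment (between a vowel and a following unstressed vowel) is not met → [d].
/o/ stays [o].
/ʃ/ (between /o/ and /ɡ/): no rule targets it → [ʃ].
/ɡ/ (between /ʃ/ and /i/): before a front vowel, so rule 2 applies → [dʒ].
/i/ — not in any rule's target class → [i].
/l/ — between /i/ and /k/, word-finally or immediately before a consonant — surfaces as [ɫ] (rule 3).
/k/ (between /l/ and /e/) occurs before a front vowel → [tʃ] by rule 2.
/e/ (between /k/ and /ʃ/) is unaffected → [e].
/ʃ/ — not in any rule's target class → [ʃ].
/e/ stays [e].

[ɡutdoʃdʒiɫtʃeˈʃe]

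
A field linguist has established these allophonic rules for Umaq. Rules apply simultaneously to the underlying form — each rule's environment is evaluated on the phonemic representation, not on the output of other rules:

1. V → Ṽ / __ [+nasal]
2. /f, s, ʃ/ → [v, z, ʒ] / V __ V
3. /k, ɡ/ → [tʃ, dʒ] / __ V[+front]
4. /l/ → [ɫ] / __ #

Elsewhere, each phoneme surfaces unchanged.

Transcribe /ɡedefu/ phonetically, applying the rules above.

[dʒedevu]

/ɡ/ (word-initial): before a front vowel, so rule 3 applies → [dʒ].
/e/ (between /ɡ/ and /d/) is in the target of rule 1 but the environment (before a nasal consonant) is not met → [e].
/d/ stays [d].
/e/ (between /d/ and /f/): rule 1 targets it, but not before a nasal consonant → unchanged [e].
/f/ (between /e/ and /u/): between two vowels, so rule 2 applies → [v].
/u/ (word-final) is in the target of rule 1 but the environment (before a nasal consonant) is not met → [u].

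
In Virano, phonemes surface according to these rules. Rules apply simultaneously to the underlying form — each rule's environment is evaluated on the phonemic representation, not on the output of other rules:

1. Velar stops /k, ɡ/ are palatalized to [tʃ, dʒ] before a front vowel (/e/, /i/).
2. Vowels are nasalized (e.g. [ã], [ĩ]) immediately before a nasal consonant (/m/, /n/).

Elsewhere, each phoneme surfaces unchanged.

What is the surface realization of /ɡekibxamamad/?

[dʒetʃibxãmãmad]

/ɡ/ — word-initial, before a front vowel — surfaces as [dʒ] (rule 1).
/e/ — between /ɡ/ and /k/; rule 2 does not apply here → [e].
/k/ (between /e/ and /i/) occurs before a front vowel → [tʃ] by rule 1.
/i/ (between /k/ and /b/): rule 2 targets it, but not before a nasal consonant → unchanged [i].
/a/ — between /x/ and /m/, before a nasal consonant — surfaces as [ã] (rule 2).
/a/ — between /m/ and /m/, before a nasal consonant — surfaces as [ã] (rule 2).
/a/ (between /m/ and /d/) fails the environment for rule 2, so it stays [a].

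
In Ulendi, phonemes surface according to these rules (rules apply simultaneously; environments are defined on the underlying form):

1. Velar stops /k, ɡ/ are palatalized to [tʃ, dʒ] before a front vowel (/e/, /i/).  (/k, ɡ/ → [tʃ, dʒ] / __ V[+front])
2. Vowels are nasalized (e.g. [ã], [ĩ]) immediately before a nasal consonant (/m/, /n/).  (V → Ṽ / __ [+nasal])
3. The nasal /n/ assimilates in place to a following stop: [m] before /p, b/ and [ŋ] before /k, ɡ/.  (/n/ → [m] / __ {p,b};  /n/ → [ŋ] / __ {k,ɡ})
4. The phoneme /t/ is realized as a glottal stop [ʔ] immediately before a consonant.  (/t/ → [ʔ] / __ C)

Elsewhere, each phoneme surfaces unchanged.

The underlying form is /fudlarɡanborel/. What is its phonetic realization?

/f/ — not in any rule's target class → [f].
/u/ (between /f/ and /d/) fails the environment for rule 2, so it stays [u].
/d/ — not in any rule's target class → [d].
/l/ (between /d/ and /a/): no rule targets it → [l].
/a/ — between /l/ and /r/; rule 2 does not apply here → [a].
/r/ (between /a/ and /ɡ/): no rule targets it → [r].
/ɡ/ — between /r/ and /a/; rule 1 does not apply here → [ɡ].
Rule 2 applies to /a/ (between /ɡ/ and /n/: before a nasal consonant) → [ã].
/n/ — between /a/ and /b/, before a labial or velar stop — surfaces as [m] (rule 3).
/b/ (between /n/ and /o/) is unaffected → [b].
/o/ (between /b/ and /r/) is in the target of rule 2 but the environment (before a nasal consonant) is not met → [o].
/r/ (between /o/ and /e/): no rule targets it → [r].
/e/ (between /r/ and /l/): rule 2 targets it, but not before a nasal consonant → unchanged [e].
/l/ stays [l].

[fudlarɡãmborel]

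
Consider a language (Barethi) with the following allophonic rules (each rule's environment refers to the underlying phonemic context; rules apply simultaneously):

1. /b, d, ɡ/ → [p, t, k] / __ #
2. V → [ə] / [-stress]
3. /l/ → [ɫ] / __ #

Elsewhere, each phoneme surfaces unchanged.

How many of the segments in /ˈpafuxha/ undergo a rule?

2

Segments that undergo a rule: /u/ → [ə] (rule 2); /a/ → [ə] (rule 2).
All other segments surface unchanged.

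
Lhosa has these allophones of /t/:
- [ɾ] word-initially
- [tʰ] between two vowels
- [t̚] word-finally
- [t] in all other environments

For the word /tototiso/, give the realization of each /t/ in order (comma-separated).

[ɾ], [tʰ], [tʰ]

Occurrence 1 (position 1): word-initially → [ɾ].
Occurrence 2 (position 3): between two vowels → [tʰ].
Occurrence 3 (position 5): between two vowels → [tʰ].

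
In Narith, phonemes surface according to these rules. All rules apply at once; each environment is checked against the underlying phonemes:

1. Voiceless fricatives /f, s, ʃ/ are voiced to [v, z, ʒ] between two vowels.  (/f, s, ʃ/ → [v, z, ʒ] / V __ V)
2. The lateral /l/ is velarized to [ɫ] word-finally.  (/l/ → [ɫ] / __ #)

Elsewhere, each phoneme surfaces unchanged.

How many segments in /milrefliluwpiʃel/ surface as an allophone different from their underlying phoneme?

2

Segments that undergo a rule: /ʃ/ → [ʒ] (rule 1); /l/ → [ɫ] (rule 2).
All other segments surface unchanged.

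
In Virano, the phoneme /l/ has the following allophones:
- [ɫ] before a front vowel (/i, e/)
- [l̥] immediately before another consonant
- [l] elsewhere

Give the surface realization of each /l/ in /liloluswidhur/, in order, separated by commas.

Occurrence 1 (position 1): before a front vowel (/i, e/) → [ɫ].
Occurrence 2 (position 3): no conditioning environment matches → elsewhere allophone [l].
Occurrence 3 (position 5): no conditioning environment matches → elsewhere allophone [l].

[ɫ], [l], [l]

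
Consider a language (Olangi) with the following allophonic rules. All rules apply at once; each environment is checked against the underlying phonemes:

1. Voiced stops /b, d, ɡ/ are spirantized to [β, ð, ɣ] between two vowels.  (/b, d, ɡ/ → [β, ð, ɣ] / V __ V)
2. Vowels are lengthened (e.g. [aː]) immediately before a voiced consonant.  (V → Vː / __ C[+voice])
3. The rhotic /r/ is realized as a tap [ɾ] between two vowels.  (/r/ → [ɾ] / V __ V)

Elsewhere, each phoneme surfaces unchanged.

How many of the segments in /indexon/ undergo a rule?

2

Segments that undergo a rule: /i/ → [iː] (rule 2); /o/ → [oː] (rule 2).
All other segments surface unchanged.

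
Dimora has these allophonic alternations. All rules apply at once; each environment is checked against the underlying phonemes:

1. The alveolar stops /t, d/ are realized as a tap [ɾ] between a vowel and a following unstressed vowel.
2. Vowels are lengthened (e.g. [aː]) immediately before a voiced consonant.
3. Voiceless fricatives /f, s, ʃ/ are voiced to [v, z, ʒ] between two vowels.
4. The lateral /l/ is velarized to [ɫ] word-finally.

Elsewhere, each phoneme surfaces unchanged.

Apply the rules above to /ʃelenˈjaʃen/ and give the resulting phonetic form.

/ʃ/ (word-initial) is in the target of rule 3 but the environment (between two vowels) is not met → [ʃ].
/e/ meets the environment for rule 2 (before a voiced consonant) → [eː].
/l/ (between /e/ and /e/) is in the target of rule 4 but the environment (word-finally) is not met → [l].
/e/ — between /l/ and /n/, before a voiced consonant — surfaces as [eː] (rule 2).
/n/ — not in any rule's target class → [n].
/j/ — not in any rule's target class → [j].
/a/ — between /j/ and /ʃ/; rule 2 does not apply here → [a].
/ʃ/ — between /a/ and /e/, between two vowels — surfaces as [ʒ] (rule 3).
/e/ — between /ʃ/ and /n/, before a voiced consonant — surfaces as [eː] (rule 2).
/n/ (word-final) is unaffected → [n].

[ʃeːleːnˈjaʒeːn]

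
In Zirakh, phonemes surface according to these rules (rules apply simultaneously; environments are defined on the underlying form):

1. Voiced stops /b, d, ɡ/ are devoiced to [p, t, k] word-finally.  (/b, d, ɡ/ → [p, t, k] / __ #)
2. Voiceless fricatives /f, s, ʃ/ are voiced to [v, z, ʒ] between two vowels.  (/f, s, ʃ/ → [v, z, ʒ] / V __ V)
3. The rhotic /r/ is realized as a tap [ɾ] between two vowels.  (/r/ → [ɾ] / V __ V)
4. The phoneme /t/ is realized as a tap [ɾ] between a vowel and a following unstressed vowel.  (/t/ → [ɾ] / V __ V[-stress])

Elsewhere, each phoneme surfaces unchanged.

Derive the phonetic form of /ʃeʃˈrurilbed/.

[ʃeʃˈruɾilbet]

/ʃ/ (word-initial) fails the environment for rule 2, so it stays [ʃ].
/e/ — not in any rule's target class → [e].
/ʃ/ — between /e/ and /r/; rule 2 does not apply here → [ʃ].
/r/ (between /ʃ/ and /u/) fails the environment for rule 3, so it stays [r].
/u/ (between /r/ and /r/): no rule targets it → [u].
/r/ meets the environment for rule 3 (between two vowels) → [ɾ].
/i/ — not in any rule's target class → [i].
/l/ (between /i/ and /b/): no rule targets it → [l].
/b/ (between /l/ and /e/) is in the target of rule 1 but the environment (word-finally) is not met → [b].
/e/ stays [e].
/d/ — word-final, word-finally — surfaces as [t] (rule 1).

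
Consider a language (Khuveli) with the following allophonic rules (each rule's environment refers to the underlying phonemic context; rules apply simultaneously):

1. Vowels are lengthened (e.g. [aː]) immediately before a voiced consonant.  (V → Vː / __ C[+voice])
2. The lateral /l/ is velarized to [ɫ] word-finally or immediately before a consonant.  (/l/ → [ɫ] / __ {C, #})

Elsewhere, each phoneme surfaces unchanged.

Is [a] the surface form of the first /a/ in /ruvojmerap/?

/a/ (between /r/ and /p/): rule 1 targets it, but not before a voiced consonant → unchanged [a].
The actual realization is [a], which matches [a].

Yes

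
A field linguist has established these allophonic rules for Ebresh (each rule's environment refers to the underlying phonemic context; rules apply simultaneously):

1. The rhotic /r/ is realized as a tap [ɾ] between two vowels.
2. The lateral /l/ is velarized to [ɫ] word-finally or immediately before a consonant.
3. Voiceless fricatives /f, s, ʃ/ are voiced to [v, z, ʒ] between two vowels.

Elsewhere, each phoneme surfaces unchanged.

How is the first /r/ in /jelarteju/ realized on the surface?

[r]

/r/ (between /a/ and /t/): rule 1 targets it, but not between two vowels → unchanged [r].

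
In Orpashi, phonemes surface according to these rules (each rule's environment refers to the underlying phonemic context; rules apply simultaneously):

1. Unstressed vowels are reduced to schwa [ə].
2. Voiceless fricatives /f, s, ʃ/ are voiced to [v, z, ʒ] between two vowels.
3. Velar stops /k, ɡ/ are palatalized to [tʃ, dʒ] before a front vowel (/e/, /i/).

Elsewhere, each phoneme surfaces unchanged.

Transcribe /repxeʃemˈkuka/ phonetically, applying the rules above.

[rəpxəʒəmˈkukə]

/r/ stays [r].
/e/ meets the environment for rule 1 (in an unstressed syllable) → [ə].
/p/ (between /e/ and /x/) is unaffected → [p].
/x/ (between /p/ and /e/) is unaffected → [x].
/e/ (between /x/ and /ʃ/): in an unstressed syllable, so rule 1 applies → [ə].
/ʃ/ — between /e/ and /e/, between two vowels — surfaces as [ʒ] (rule 2).
/e/ meets the environment for rule 1 (in an unstressed syllable) → [ə].
/m/ stays [m].
/k/ (between /m/ and /u/): rule 3 targets it, but not before a front vowel → unchanged [k].
/u/ — between /k/ and /k/; rule 1 does not apply here → [u].
/k/ (between /u/ and /a/) fails the environment for rule 3, so it stays [k].
/a/ meets the environment for rule 1 (in an unstressed syllable) → [ə].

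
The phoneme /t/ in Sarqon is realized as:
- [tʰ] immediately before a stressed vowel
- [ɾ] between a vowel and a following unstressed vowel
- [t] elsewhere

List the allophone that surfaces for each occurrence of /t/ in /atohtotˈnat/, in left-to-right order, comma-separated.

Occurrence 1 (position 2): between a vowel and an unstressed vowel → [ɾ].
Occurrence 2 (position 5): no conditioning environment matches → elsewhere allophone [t].
Occurrence 3 (position 7): no conditioning environment matches → elsewhere allophone [t].
Occurrence 4 (position 10): no conditioning environment matches → elsewhere allophone [t].

[ɾ], [t], [t], [t]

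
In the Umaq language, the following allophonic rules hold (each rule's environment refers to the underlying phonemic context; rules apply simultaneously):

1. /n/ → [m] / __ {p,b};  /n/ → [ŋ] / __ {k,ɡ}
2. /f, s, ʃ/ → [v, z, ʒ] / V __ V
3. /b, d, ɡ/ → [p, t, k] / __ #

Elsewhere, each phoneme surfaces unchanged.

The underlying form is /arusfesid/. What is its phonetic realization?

/s/ (between /u/ and /f/) fails the environment for rule 2, so it stays [s].
/f/ (between /s/ and /e/) is in the target of rule 2 but the environment (between two vowels) is not met → [f].
/s/ (between /e/ and /i/) occurs between two vowels → [z] by rule 2.
/d/ (word-final): word-finally, so rule 3 applies → [t].

[arusfezit]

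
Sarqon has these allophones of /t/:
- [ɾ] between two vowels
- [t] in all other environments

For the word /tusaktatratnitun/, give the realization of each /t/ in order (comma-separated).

Occurrence 1 (position 1): no conditioning environment matches → elsewhere allophone [t].
Occurrence 2 (position 6): no conditioning environment matches → elsewhere allophone [t].
Occurrence 3 (position 8): no conditioning environment matches → elsewhere allophone [t].
Occurrence 4 (position 11): no conditioning environment matches → elsewhere allophone [t].
Occurrence 5 (position 14): between two vowels → [ɾ].

[t], [t], [t], [t], [ɾ]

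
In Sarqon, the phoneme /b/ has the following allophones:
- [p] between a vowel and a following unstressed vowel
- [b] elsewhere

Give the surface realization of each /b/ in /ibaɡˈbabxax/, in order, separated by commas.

Occurrence 1 (position 2): between a vowel and a following unstressed vowel → [p].
Occurrence 2 (position 5): no conditioning environment matches → elsewhere allophone [b].
Occurrence 3 (position 7): no conditioning environment matches → elsewhere allophone [b].

[p], [b], [b]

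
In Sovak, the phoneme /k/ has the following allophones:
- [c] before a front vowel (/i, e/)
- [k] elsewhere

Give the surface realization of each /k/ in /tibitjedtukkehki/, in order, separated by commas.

Occurrence 1 (position 11): no conditioning environment matches → elsewhere allophone [k].
Occurrence 2 (position 12): before a front vowel → [c].
Occurrence 3 (position 15): before a front vowel → [c].

[k], [c], [c]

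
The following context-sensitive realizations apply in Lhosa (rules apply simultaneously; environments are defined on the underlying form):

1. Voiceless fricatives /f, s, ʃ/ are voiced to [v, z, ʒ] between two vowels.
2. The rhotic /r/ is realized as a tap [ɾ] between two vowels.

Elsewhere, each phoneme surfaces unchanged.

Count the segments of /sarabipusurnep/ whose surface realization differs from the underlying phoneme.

2

Segments that undergo a rule: /r/ → [ɾ] (rule 2); /s/ → [z] (rule 1).
All other segments surface unchanged.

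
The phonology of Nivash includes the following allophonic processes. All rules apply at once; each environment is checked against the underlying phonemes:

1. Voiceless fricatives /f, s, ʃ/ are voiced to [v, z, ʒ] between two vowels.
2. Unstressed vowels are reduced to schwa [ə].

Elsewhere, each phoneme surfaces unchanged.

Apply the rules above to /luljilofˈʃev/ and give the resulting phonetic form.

/l/ — not in any rule's target class → [l].
/u/ (between /l/ and /l/) occurs in an unstressed syllable → [ə] by rule 2.
/l/ stays [l].
/j/ (between /l/ and /i/) is unaffected → [j].
/i/ — between /j/ and /l/, in an unstressed syllable — surfaces as [ə] (rule 2).
/l/ — not in any rule's target class → [l].
/o/ (between /l/ and /f/): in an unstressed syllable, so rule 2 applies → [ə].
/f/ — between /o/ and /ʃ/; rule 1 does not apply here → [f].
/ʃ/ (between /f/ and /e/) fails the environment for rule 1, so it stays [ʃ].
/e/ (between /ʃ/ and /v/) is in the target of rule 2 but the environment (in an unstressed syllable) is not met → [e].
/v/ — not in any rule's target class → [v].

[ləljələfˈʃev]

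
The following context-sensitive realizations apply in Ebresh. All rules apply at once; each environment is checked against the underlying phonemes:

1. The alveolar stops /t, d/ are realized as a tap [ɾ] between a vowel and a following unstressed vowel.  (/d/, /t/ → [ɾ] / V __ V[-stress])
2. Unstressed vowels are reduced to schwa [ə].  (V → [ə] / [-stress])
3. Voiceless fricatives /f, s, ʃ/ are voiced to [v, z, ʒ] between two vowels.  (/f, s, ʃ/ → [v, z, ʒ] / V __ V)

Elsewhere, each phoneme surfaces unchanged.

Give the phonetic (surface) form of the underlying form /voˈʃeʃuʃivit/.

[vəˈʒeʒəʒəvət]

Rule 2 applies to /o/ (between /v/ and /ʃ/: in an unstressed syllable) → [ə].
/ʃ/ meets the environment for rule 3 (between two vowels) → [ʒ].
/e/ (between /ʃ/ and /ʃ/) fails the environment for rule 2, so it stays [e].
/ʃ/ (between /e/ and /u/): between two vowels, so rule 3 applies → [ʒ].
Rule 2 applies to /u/ (between /ʃ/ and /ʃ/: in an unstressed syllable) → [ə].
/ʃ/ meets the environment for rule 3 (between two vowels) → [ʒ].
/i/ (between /ʃ/ and /v/) occurs in an unstressed syllable → [ə] by rule 2.
/i/ — between /v/ and /t/, in an unstressed syllable — surfaces as [ə] (rule 2).
/t/ (word-final): rule 1 targets it, but not between a vowel and a following unstressed vowel → unchanged [t].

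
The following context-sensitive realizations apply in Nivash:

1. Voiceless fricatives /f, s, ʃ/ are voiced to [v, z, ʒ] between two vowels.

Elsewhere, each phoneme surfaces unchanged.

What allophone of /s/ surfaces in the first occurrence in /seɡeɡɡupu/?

[s]

/s/ (word-initial) is in the target of rule 1 but the environment (between two vowels) is not met → [s].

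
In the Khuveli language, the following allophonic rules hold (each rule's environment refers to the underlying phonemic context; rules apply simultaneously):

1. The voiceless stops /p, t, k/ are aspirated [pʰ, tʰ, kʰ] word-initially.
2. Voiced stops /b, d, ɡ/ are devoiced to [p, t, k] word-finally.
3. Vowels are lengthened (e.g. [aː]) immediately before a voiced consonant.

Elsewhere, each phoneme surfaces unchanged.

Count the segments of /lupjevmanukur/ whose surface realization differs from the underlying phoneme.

3

Segments that undergo a rule: /e/ → [eː] (rule 3); /a/ → [aː] (rule 3); /u/ → [uː] (rule 3).
All other segments surface unchanged.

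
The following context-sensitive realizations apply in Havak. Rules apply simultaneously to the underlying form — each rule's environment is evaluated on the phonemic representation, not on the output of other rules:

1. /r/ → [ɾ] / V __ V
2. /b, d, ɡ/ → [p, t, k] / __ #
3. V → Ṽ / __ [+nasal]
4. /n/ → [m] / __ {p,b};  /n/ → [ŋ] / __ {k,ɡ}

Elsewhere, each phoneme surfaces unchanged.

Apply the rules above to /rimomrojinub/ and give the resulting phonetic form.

/r/ (word-initial) is in the target of rule 1 but the environment (between two vowels) is not met → [r].
/i/ (between /r/ and /m/): before a nasal consonant, so rule 3 applies → [ĩ].
/m/ (between /i/ and /o/) is unaffected → [m].
/o/ (between /m/ and /m/): before a nasal consonant, so rule 3 applies → [õ].
/m/ stays [m].
/r/ (between /m/ and /o/): rule 1 targets it, but not between two vowels → unchanged [r].
/o/ (between /r/ and /j/) is in the target of rule 3 but the environment (before a nasal consonant) is not met → [o].
/j/ (between /o/ and /i/) is unaffected → [j].
/i/ meets the environment for rule 3 (before a nasal consonant) → [ĩ].
/n/ (between /i/ and /u/): rule 4 targets it, but not before a labial or velar stop → unchanged [n].
/u/ (between /n/ and /b/) is in the target of rule 3 but the environment (before a nasal consonant) is not met → [u].
/b/ (word-final) occurs word-finally → [p] by rule 2.

[rĩmõmrojĩnup]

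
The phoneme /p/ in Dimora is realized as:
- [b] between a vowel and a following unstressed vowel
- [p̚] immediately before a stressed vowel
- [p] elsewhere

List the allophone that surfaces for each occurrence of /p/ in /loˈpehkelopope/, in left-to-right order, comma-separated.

[p̚], [b], [b]

Occurrence 1 (position 3): immediately before a stressed vowel → [p̚].
Occurrence 2 (position 10): between a vowel and a following unstressed vowel → [b].
Occurrence 3 (position 12): between a vowel and a following unstressed vowel → [b].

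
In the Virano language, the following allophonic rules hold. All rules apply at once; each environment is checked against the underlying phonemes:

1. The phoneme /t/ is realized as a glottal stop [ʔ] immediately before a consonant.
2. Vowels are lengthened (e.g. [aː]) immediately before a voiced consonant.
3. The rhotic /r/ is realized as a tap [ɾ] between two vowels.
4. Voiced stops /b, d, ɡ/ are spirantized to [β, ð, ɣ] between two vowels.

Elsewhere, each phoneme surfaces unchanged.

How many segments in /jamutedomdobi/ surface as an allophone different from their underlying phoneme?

6

Segments that undergo a rule: /a/ → [aː] (rule 2); /e/ → [eː] (rule 2); /d/ → [ð] (rule 4); /o/ → [oː] (rule 2); /o/ → [oː] (rule 2); /b/ → [β] (rule 4).
All other segments surface unchanged.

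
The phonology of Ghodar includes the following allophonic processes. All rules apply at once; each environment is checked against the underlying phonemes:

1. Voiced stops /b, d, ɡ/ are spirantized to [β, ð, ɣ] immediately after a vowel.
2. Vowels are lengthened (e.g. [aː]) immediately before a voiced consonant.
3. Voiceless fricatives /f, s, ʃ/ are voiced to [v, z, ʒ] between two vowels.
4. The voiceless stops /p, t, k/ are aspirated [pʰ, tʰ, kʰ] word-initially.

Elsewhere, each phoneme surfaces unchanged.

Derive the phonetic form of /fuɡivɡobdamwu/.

/f/ (word-initial) is in the target of rule 3 but the environment (between two vowels) is not met → [f].
/u/ (between /f/ and /ɡ/) occurs before a voiced consonant → [uː] by rule 2.
/ɡ/ meets the environment for rule 1 (immediately after a vowel) → [ɣ].
/i/ (between /ɡ/ and /v/): before a voiced consonant, so rule 2 applies → [iː].
/v/ stays [v].
/ɡ/ (between /v/ and /o/): rule 1 targets it, but not immediately after a vowel → unchanged [ɡ].
Rule 2 applies to /o/ (between /ɡ/ and /b/: before a voiced consonant) → [oː].
/b/ meets the environment for rule 1 (immediately after a vowel) → [β].
/d/ (between /b/ and /a/): rule 1 targets it, but not immediately after a vowel → unchanged [d].
Rule 2 applies to /a/ (between /d/ and /m/: before a voiced consonant) → [aː].
/m/ stays [m].
/w/ (between /m/ and /u/) is unaffected → [w].
/u/ (word-final) is in the target of rule 2 but the environment (before a voiced consonant) is not met → [u].

[fuːɣiːvɡoːβdaːmwu]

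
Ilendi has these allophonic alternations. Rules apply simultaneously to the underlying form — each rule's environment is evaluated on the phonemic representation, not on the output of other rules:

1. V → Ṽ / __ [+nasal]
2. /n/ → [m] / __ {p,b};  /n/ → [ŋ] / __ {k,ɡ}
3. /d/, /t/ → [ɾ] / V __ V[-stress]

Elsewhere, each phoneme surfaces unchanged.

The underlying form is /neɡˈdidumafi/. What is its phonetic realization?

[neɡˈdiɾũmafi]

/n/ — word-initial; rule 2 does not apply here → [n].
/e/ (between /n/ and /ɡ/) fails the environment for rule 1, so it stays [e].
/ɡ/ (between /e/ and /d/): no rule targets it → [ɡ].
/d/ (between /ɡ/ and /i/) is in the target of rule 3 but the environment (between a vowel and a following unstressed vowel) is not met → [d].
/i/ (between /d/ and /d/) is in the target of rule 1 but the environment (before a nasal consonant) is not met → [i].
/d/ (between /i/ and /u/): between a vowel and a following unstressed vowel, so rule 3 applies → [ɾ].
Rule 1 applies to /u/ (between /d/ and /m/: before a nasal consonant) → [ũ].
/m/ (between /u/ and /a/): no rule targets it → [m].
/a/ (between /m/ and /f/): rule 1 targets it, but not before a nasal consonant → unchanged [a].
/f/ (between /a/ and /i/) is unaffected → [f].
/i/ — word-final; rule 1 does not apply here → [i].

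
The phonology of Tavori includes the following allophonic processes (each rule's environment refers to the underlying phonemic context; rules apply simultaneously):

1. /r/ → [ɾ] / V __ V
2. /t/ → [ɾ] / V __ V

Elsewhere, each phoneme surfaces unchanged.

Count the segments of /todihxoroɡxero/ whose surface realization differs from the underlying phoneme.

2

Segments that undergo a rule: /r/ → [ɾ] (rule 1); /r/ → [ɾ] (rule 1).
All other segments surface unchanged.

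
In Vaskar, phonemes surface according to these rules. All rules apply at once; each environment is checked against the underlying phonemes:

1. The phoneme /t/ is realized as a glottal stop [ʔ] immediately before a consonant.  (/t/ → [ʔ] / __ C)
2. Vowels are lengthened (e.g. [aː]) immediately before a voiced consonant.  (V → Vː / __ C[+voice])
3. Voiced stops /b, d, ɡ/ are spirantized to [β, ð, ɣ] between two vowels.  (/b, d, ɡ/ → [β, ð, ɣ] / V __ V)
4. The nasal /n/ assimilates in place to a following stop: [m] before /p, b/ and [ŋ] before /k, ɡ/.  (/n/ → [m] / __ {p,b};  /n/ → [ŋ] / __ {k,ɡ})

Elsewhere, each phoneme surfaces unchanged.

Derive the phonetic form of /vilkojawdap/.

[viːlkoːjaːwdap]

Rule 2 applies to /i/ (between /v/ and /l/: before a voiced consonant) → [iː].
Rule 2 applies to /o/ (between /k/ and /j/: before a voiced consonant) → [oː].
/a/ (between /j/ and /w/) occurs before a voiced consonant → [aː] by rule 2.
/d/ — between /w/ and /a/; rule 3 does not apply here → [d].
/a/ (between /d/ and /p/) fails the environment for rule 2, so it stays [a].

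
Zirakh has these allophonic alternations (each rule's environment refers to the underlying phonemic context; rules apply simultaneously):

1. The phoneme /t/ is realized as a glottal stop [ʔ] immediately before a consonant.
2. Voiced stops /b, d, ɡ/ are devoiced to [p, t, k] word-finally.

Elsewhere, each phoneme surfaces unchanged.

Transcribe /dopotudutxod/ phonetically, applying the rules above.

/d/ (word-initial): rule 2 targets it, but not word-finally → unchanged [d].
/o/ stays [o].
/p/ — not in any rule's target class → [p].
/o/ stays [o].
/t/ (between /o/ and /u/): rule 1 targets it, but not immediately before a consonant → unchanged [t].
/u/ (between /t/ and /d/): no rule targets it → [u].
/d/ (between /u/ and /u/) fails the environment for rule 2, so it stays [d].
/u/ — not in any rule's target class → [u].
/t/ (between /u/ and /x/) occurs immediately before a consonant → [ʔ] by rule 1.
/x/ (between /t/ and /o/): no rule targets it → [x].
/o/ (between /x/ and /d/) is unaffected → [o].
Rule 2 applies to /d/ (word-final: word-finally) → [t].

[dopotuduʔxot]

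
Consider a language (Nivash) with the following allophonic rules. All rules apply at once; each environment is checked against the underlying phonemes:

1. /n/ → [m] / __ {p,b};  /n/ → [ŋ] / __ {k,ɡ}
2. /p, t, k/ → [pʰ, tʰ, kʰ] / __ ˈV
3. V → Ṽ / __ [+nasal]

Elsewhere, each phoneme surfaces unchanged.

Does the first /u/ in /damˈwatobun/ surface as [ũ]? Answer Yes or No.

Yes

/u/ (between /b/ and /n/) occurs before a nasal consonant → [ũ] by rule 3.
The actual realization is [ũ], which matches [ũ].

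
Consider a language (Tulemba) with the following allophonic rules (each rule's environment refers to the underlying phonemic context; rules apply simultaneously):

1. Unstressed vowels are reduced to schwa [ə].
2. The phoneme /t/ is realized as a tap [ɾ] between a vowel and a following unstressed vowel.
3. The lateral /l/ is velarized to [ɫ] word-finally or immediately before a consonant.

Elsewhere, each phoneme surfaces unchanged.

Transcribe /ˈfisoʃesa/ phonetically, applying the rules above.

/f/ stays [f].
/i/ (between /f/ and /s/) fails the environment for rule 1, so it stays [i].
/s/ stays [s].
Rule 1 applies to /o/ (between /s/ and /ʃ/: in an unstressed syllable) → [ə].
/ʃ/ — not in any rule's target class → [ʃ].
Rule 1 applies to /e/ (between /ʃ/ and /s/: in an unstressed syllable) → [ə].
/s/ (between /e/ and /a/): no rule targets it → [s].
/a/ (word-final) occurs in an unstressed syllable → [ə] by rule 1.

[ˈfisəʃəsə]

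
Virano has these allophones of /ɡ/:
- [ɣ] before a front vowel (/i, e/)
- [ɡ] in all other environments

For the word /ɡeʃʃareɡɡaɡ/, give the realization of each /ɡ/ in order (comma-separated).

[ɣ], [ɡ], [ɡ], [ɡ]

Occurrence 1 (position 1): before a front vowel (/i, e/) → [ɣ].
Occurrence 2 (position 8): no conditioning environment matches → elsewhere allophone [ɡ].
Occurrence 3 (position 9): no conditioning environment matches → elsewhere allophone [ɡ].
Occurrence 4 (position 11): no conditioning environment matches → elsewhere allophone [ɡ].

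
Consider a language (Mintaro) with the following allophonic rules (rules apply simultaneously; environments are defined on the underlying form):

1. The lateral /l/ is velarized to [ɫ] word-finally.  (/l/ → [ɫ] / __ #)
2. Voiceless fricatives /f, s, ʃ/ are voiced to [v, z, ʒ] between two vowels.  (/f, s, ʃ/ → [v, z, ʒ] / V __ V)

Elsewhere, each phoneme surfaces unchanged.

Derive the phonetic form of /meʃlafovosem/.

[meʃlavovozem]

/ʃ/ (between /e/ and /l/): rule 2 targets it, but not between two vowels → unchanged [ʃ].
/l/ — between /ʃ/ and /a/; rule 1 does not apply here → [l].
/f/ meets the environment for rule 2 (between two vowels) → [v].
/s/ meets the environment for rule 2 (between two vowels) → [z].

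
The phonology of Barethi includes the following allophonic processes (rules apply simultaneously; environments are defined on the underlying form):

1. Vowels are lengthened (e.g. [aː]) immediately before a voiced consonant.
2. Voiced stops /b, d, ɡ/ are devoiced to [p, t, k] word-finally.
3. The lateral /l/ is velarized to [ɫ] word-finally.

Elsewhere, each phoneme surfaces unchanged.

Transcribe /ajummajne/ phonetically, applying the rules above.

/a/ — word-initial, before a voiced consonant — surfaces as [aː] (rule 1).
/j/ — not in any rule's target class → [j].
/u/ (between /j/ and /m/) occurs before a voiced consonant → [uː] by rule 1.
/m/ (between /u/ and /m/) is unaffected → [m].
/m/ — not in any rule's target class → [m].
/a/ (between /m/ and /j/): before a voiced consonant, so rule 1 applies → [aː].
/j/ (between /a/ and /n/): no rule targets it → [j].
/n/ (between /j/ and /e/): no rule targets it → [n].
/e/ (word-final): rule 1 targets it, but not before a voiced consonant → unchanged [e].

[aːjuːmmaːjne]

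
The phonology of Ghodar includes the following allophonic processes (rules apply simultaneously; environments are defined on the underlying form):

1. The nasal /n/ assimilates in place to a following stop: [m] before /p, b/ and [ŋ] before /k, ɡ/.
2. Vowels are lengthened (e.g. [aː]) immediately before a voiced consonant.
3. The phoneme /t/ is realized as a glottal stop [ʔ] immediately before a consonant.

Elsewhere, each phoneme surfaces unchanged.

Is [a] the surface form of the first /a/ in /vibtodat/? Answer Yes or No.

/a/ (between /d/ and /t/) fails the environment for rule 2, so it stays [a].
The actual realization is [a], which matches [a].

Yes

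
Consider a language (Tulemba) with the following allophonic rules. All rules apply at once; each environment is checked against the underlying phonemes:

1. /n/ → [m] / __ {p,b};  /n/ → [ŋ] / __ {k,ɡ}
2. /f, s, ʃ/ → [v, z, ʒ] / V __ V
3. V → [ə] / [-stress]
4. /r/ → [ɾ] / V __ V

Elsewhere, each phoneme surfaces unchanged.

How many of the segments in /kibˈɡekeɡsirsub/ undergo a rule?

4

Segments that undergo a rule: /i/ → [ə] (rule 3); /e/ → [ə] (rule 3); /i/ → [ə] (rule 3); /u/ → [ə] (rule 3).
All other segments surface unchanged.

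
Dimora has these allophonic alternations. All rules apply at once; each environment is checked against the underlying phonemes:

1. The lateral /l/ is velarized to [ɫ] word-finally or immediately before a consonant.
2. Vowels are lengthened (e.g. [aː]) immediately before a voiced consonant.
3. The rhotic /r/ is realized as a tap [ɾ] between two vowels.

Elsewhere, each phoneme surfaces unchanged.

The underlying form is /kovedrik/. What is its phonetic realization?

[koːveːdrik]

/k/ stays [k].
/o/ meets the environment for rule 2 (before a voiced consonant) → [oː].
/v/ (between /o/ and /e/) is unaffected → [v].
/e/ (between /v/ and /d/) occurs before a voiced consonant → [eː] by rule 2.
/d/ (between /e/ and /r/) is unaffected → [d].
/r/ (between /d/ and /i/): rule 3 targets it, but not between two vowels → unchanged [r].
/i/ (between /r/ and /k/): rule 2 targets it, but not before a voiced consonant → unchanged [i].
/k/ stays [k].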